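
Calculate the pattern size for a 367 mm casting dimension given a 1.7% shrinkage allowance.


Formula: L_pattern = L_casting * (1 + shrinkage_rate/100)
Shrinkage factor = 1 + 1.7/100 = 1.017
L_pattern = 367 mm * 1.017 = 373.2390 mm


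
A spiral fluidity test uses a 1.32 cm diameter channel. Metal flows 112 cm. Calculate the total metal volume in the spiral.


Formula: V = pi * (d/2)^2 * L  (cylinder volume)
Radius = 1.32/2 = 0.66 cm
V = pi * 0.66^2 * 112 = 153.2695 cm^3

Final answer: 153.2695 cm^3


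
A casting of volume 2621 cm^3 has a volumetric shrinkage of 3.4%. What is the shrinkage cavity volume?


Formula: V_shrink = V_casting * shrinkage_pct / 100
V_shrink = 2621 cm^3 * 3.4 / 100 = 89.1140 cm^3

Answer: 89.1140 cm^3


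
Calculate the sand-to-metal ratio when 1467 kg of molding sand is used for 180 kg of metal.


Formula: Sand-to-Metal Ratio = W_sand / W_metal
Ratio = 1467 kg / 180 kg = 8.1500

8.1500


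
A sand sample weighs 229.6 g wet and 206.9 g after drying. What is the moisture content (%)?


Formula: MC = (W_wet - W_dry) / W_wet * 100
Water mass = 229.6 - 206.9 = 22.7 g
MC = 22.7 / 229.6 * 100 = 9.8868%


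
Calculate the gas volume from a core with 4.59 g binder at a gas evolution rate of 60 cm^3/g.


Formula: V_gas = W_binder * gas_evolution_rate
V = 4.59 g * 60 cm^3/g = 275.4000 cm^3

Answer: 275.4000 cm^3


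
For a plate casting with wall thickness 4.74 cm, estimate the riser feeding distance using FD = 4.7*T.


Formula: FD = 4.7 * T  (riser feeding-distance rule)
FD = 4.7 * 4.74 cm = 22.2780 cm

22.2780 cm


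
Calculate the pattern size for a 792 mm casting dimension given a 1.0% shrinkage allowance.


Formula: L_pattern = L_casting * (1 + shrinkage_rate/100)
Shrinkage factor = 1 + 1.0/100 = 1.01
L_pattern = 792 mm * 1.01 = 799.9200 mm

Final answer: 799.9200 mm


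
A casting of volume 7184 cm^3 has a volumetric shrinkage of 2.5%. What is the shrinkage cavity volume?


Formula: V_shrink = V_casting * shrinkage_pct / 100
V_shrink = 7184 cm^3 * 2.5 / 100 = 179.6000 cm^3


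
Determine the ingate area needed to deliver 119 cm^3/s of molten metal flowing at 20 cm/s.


Formula: A_ingate = Q / v  (continuity equation)
A = 119 cm^3/s / 20 cm/s = 5.9500 cm^2

Final answer: 5.9500 cm^2


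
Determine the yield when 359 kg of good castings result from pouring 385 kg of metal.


Formula: Casting Yield = (W_good / W_total) * 100
Yield = (359 kg / 385 kg) * 100 = 93.2468%


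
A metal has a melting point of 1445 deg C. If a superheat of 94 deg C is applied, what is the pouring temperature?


Formula: T_pour = T_melt + Superheat
T_pour = 1445 + 94 = 1539 deg C

Final answer: 1539 deg C


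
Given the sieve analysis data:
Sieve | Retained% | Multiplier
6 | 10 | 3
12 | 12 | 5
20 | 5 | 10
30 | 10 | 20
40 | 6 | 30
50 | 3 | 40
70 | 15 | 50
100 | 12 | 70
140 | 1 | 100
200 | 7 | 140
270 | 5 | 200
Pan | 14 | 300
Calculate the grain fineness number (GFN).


Formula: GFN = sum(pct * multiplier) / sum(pct)
sum(pct * multiplier) = 8510
sum(pct) = 100
GFN = 8510 / 100 = 85.10

Final answer: 85.10


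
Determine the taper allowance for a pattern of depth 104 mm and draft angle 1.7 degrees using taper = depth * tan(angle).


Formula: taper = depth * tan(draft_angle)
tan(1.7 deg) = 0.0296793
taper = 104 mm * 0.0296793 = 3.0866 mm

Final answer: 3.0866 mm


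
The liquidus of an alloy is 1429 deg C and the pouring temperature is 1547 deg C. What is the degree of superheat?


Formula: Superheat = T_pour - T_melt
Superheat = 1547 - 1429 = 118 deg C

Final answer: 118 deg C


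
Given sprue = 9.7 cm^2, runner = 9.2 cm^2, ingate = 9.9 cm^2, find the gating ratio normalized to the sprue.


Sprue:Runner:Ingate = 1 : 9.2/9.7 : 9.9/9.7 = 1:0.95:1.02

Final answer: 1:0.95:1.02


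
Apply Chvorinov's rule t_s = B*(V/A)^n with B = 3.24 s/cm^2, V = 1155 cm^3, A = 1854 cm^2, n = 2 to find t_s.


Formula: t_s = B * (V/A)^n  (Chvorinov's rule, n=2)
Modulus M = V/A = 1155/1854 = 0.622977 cm
M^2 = 0.622977^2 = 0.388100 cm^2
t_s = 3.24 * 0.388100 = 1.2574 s


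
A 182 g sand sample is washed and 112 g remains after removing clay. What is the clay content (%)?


Formula: Clay% = (W_total - W_washed) / W_total * 100
Clay mass = 182 - 112 = 70 g
Clay% = 70 / 182 * 100 = 38.4615%

38.4615%


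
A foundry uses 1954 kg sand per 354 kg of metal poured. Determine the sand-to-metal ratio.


Formula: Sand-to-Metal Ratio = W_sand / W_metal
Ratio = 1954 kg / 354 kg = 5.5198

5.5198


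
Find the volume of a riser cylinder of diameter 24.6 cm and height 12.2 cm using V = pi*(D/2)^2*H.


Formula: V = pi * (D/2)^2 * H  (cylinder volume)
Radius = D/2 = 24.6/2 = 12.3 cm
V = pi * 12.3^2 * 12.2 = 5798.5569 cm^3

5798.5569 cm^3


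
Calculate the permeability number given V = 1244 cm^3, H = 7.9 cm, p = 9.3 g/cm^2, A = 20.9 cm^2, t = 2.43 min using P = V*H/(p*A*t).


Formula: Permeability Number P = (V * H) / (p * A * t)
Numerator: V * H = 1244 * 7.9 = 9827.6
Denominator: p * A * t = 9.3 * 20.9 * 2.43 = 472.3191
P = 9827.6 / 472.3191 = 20.8071

Answer: 20.8071


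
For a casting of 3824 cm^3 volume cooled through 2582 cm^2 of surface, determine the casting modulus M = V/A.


Formula: Casting Modulus M = V / A
M = 3824 cm^3 / 2582 cm^2 = 1.4810 cm


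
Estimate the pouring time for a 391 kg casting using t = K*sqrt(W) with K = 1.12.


Formula: t = K * sqrt(W)
sqrt(W) = sqrt(391) = 19.77372
t = 1.12 * 19.77372 = 22.1466 s

22.1466 s


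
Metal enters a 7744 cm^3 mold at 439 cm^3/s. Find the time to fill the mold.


Formula: t_fill = V_mold / Q_flow
t = 7744 cm^3 / 439 cm^3/s = 17.6401 s


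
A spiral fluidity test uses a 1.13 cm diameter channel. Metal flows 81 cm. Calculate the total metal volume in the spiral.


Formula: V = pi * (d/2)^2 * L  (cylinder volume)
Radius = 1.13/2 = 0.565 cm
V = pi * 0.565^2 * 81 = 81.2329 cm^3

Answer: 81.2329 cm^3


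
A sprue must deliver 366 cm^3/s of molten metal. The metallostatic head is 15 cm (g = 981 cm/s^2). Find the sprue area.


Formula: v = sqrt(2*g*h), A = Q/v
Velocity: v = sqrt(2 * 981 * 15) = sqrt(29430) = 171.5517 cm/s
Sprue area: A = Q / v = 366 / 171.5517 = 2.1335 cm^2

2.1335 cm^2


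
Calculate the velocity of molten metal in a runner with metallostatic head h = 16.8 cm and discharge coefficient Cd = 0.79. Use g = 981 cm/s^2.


Formula: v = Cd * sqrt(2 * g * h)  (Torricelli with discharge coefficient)
2*g*h = 2 * 981 * 16.8 = 32961.6 cm^2/s^2
sqrt(32961.6) = 181.55330 cm/s
v = 0.79 * 181.55330 = 143.4271 cm/s

Answer: 143.4271 cm/s


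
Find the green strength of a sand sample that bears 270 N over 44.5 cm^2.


Formula: Compressive Strength = Force / Area
Strength = 270 N / 44.5 cm^2 = 6.0674 N/cm^2

6.0674 N/cm^2


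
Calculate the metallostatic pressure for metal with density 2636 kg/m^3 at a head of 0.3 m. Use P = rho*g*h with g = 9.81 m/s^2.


Formula: P = rho * g * h
rho * g = 2636 * 9.81 = 25859.16 N/m^3
P = 25859.16 * 0.3 = 7757.7480 Pa

7757.7480 Pa


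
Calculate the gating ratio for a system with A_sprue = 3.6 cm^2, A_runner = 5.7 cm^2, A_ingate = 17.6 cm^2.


Sprue:Runner:Ingate = 1 : 5.7/3.6 : 17.6/3.6 = 1:1.58:4.89


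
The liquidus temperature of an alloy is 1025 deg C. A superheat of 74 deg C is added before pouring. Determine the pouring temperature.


Formula: T_pour = T_melt + Superheat
T_pour = 1025 + 74 = 1099 deg C

1099 deg C


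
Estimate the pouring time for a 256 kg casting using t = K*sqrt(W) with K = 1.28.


Formula: t = K * sqrt(W)
sqrt(W) = sqrt(256) = 16.00000
t = 1.28 * 16.00000 = 20.4800 s

Final answer: 20.4800 s


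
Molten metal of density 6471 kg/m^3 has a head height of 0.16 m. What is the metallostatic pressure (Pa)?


Formula: P = rho * g * h
rho * g = 6471 * 9.81 = 63480.51 N/m^3
P = 63480.51 * 0.16 = 10156.8816 Pa

Final answer: 10156.8816 Pa


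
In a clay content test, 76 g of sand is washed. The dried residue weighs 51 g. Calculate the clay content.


Formula: Clay% = (W_total - W_washed) / W_total * 100
Clay mass = 76 - 51 = 25 g
Clay% = 25 / 76 * 100 = 32.8947%

Answer: 32.8947%


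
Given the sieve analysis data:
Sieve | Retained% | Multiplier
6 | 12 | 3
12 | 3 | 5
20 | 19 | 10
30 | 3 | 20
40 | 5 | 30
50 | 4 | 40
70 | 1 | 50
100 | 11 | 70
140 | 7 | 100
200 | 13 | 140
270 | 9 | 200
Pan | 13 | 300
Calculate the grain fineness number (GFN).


Formula: GFN = sum(pct * multiplier) / sum(pct)
sum(pct * multiplier) = 9651
sum(pct) = 100
GFN = 9651 / 100 = 96.51

Final answer: 96.51


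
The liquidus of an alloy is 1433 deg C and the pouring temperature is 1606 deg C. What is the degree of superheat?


Formula: Superheat = T_pour - T_melt
Superheat = 1606 - 1433 = 173 deg C

173 deg C


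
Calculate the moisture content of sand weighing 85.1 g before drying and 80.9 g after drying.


Formula: MC = (W_wet - W_dry) / W_wet * 100
Water mass = 85.1 - 80.9 = 4.2 g
MC = 4.2 / 85.1 * 100 = 4.9354%

Final answer: 4.9354%


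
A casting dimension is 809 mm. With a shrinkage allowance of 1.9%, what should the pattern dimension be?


Formula: L_pattern = L_casting * (1 + shrinkage_rate/100)
Shrinkage factor = 1 + 1.9/100 = 1.019
L_pattern = 809 mm * 1.019 = 824.3710 mm

Answer: 824.3710 mm


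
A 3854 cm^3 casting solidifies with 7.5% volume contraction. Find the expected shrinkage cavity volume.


Formula: V_shrink = V_casting * shrinkage_pct / 100
V_shrink = 3854 cm^3 * 7.5 / 100 = 289.0500 cm^3

Answer: 289.0500 cm^3


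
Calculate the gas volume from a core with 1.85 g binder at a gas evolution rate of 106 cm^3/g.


Formula: V_gas = W_binder * gas_evolution_rate
V = 1.85 g * 106 cm^3/g = 196.1000 cm^3

Final answer: 196.1000 cm^3


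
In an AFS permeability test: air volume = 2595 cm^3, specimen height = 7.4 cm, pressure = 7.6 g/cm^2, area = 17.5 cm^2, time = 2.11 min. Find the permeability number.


Formula: Permeability Number P = (V * H) / (p * A * t)
Numerator: V * H = 2595 * 7.4 = 19203.0
Denominator: p * A * t = 7.6 * 17.5 * 2.11 = 280.63
P = 19203.0 / 280.63 = 68.4282


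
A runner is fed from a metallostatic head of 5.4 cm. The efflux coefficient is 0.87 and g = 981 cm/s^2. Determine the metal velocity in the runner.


Formula: v = Cd * sqrt(2 * g * h)  (Torricelli with discharge coefficient)
2*g*h = 2 * 981 * 5.4 = 10594.8 cm^2/s^2
sqrt(10594.8) = 102.93104 cm/s
v = 0.87 * 102.93104 = 89.5500 cm/s

Answer: 89.5500 cm/s


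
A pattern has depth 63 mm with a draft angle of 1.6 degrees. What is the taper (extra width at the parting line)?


Formula: taper = depth * tan(draft_angle)
tan(1.6 deg) = 0.0279325
taper = 63 mm * 0.0279325 = 1.7597 mm


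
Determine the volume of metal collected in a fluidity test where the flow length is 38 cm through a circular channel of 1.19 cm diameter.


Formula: V = pi * (d/2)^2 * L  (cylinder volume)
Radius = 1.19/2 = 0.595 cm
V = pi * 0.595^2 * 38 = 42.2637 cm^3


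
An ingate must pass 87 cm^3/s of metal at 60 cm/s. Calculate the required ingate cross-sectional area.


Formula: A_ingate = Q / v  (continuity equation)
A = 87 cm^3/s / 60 cm/s = 1.4500 cm^2

Answer: 1.4500 cm^2


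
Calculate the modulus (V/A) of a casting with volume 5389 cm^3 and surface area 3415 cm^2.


Formula: Casting Modulus M = V / A
M = 5389 cm^3 / 3415 cm^2 = 1.5780 cm

1.5780 cm


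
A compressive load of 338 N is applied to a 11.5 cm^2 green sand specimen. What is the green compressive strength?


Formula: Compressive Strength = Force / Area
Strength = 338 N / 11.5 cm^2 = 29.3913 N/cm^2

Final answer: 29.3913 N/cm^2


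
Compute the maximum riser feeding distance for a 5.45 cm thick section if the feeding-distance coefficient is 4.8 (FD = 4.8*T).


Formula: FD = 4.8 * T  (riser feeding-distance rule)
FD = 4.8 * 5.45 cm = 26.1600 cm

Final answer: 26.1600 cm


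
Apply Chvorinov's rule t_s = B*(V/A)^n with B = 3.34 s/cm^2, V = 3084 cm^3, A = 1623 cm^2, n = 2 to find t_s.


Formula: t_s = B * (V/A)^n  (Chvorinov's rule, n=2)
Modulus M = V/A = 3084/1623 = 1.900185 cm
M^2 = 1.900185^2 = 3.610703 cm^2
t_s = 3.34 * 3.610703 = 12.0597 s


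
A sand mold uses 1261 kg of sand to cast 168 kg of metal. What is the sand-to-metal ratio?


Formula: Sand-to-Metal Ratio = W_sand / W_metal
Ratio = 1261 kg / 168 kg = 7.5060

Answer: 7.5060


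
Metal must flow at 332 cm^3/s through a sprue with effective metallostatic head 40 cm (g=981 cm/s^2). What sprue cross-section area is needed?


Formula: v = sqrt(2*g*h), A = Q/v
Velocity: v = sqrt(2 * 981 * 40) = sqrt(78480) = 280.1428 cm/s
Sprue area: A = Q / v = 332 / 280.1428 = 1.1851 cm^2

1.1851 cm^2


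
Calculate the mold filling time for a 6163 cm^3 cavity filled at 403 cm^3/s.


Formula: t_fill = V_mold / Q_flow
t = 6163 cm^3 / 403 cm^3/s = 15.2928 s

Answer: 15.2928 s


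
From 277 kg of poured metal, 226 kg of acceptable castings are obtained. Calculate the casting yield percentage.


Formula: Casting Yield = (W_good / W_total) * 100
Yield = (226 kg / 277 kg) * 100 = 81.5884%

Final answer: 81.5884%


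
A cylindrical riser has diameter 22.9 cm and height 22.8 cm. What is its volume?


Formula: V = pi * (D/2)^2 * H  (cylinder volume)
Radius = D/2 = 22.9/2 = 11.45 cm
V = pi * 11.45^2 * 22.8 = 9390.6508 cm^3

Answer: 9390.6508 cm^3


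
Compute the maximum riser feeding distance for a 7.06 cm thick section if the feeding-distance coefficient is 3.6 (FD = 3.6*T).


Formula: FD = 3.6 * T  (riser feeding-distance rule)
FD = 3.6 * 7.06 cm = 25.4160 cm

Final answer: 25.4160 cm


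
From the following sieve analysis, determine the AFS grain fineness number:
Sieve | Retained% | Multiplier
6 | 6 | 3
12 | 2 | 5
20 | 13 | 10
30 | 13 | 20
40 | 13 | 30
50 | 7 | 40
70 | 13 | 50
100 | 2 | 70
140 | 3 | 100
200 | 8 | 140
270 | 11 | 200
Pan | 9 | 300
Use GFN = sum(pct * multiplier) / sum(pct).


Formula: GFN = sum(pct * multiplier) / sum(pct)
sum(pct * multiplier) = 8198
sum(pct) = 100
GFN = 8198 / 100 = 81.98


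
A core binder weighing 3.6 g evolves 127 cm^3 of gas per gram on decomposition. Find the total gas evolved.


Formula: V_gas = W_binder * gas_evolution_rate
V = 3.6 g * 127 cm^3/g = 457.2000 cm^3

Answer: 457.2000 cm^3


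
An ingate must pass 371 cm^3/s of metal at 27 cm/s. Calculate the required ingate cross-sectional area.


Formula: A_ingate = Q / v  (continuity equation)
A = 371 cm^3/s / 27 cm/s = 13.7407 cm^2

Answer: 13.7407 cm^2


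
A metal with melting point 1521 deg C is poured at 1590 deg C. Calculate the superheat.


Formula: Superheat = T_pour - T_melt
Superheat = 1590 - 1521 = 69 deg C

Answer: 69 deg C


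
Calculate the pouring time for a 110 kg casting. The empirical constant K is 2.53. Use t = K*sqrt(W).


Formula: t = K * sqrt(W)
sqrt(W) = sqrt(110) = 10.48809
t = 2.53 * 10.48809 = 26.5349 s

Answer: 26.5349 s


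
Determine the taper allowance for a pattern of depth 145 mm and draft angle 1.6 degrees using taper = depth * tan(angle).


Formula: taper = depth * tan(draft_angle)
tan(1.6 deg) = 0.0279325
taper = 145 mm * 0.0279325 = 4.0502 mm

4.0502 mm


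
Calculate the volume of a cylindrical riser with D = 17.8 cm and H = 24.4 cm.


Formula: V = pi * (D/2)^2 * H  (cylinder volume)
Radius = D/2 = 17.8/2 = 8.9 cm
V = pi * 8.9^2 * 24.4 = 6071.8315 cm^3

6071.8315 cm^3


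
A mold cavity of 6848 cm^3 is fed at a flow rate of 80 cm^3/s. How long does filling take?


Formula: t_fill = V_mold / Q_flow
t = 6848 cm^3 / 80 cm^3/s = 85.6000 s

85.6000 s


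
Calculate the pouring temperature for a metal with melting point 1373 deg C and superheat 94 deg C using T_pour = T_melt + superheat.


Formula: T_pour = T_melt + Superheat
T_pour = 1373 + 94 = 1467 deg C

Answer: 1467 deg C


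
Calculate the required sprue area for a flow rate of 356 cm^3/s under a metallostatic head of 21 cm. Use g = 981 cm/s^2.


Formula: v = sqrt(2*g*h), A = Q/v
Velocity: v = sqrt(2 * 981 * 21) = sqrt(41202) = 202.9828 cm/s
Sprue area: A = Q / v = 356 / 202.9828 = 1.7538 cm^2


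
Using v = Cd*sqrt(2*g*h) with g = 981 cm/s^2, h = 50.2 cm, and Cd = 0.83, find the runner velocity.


Formula: v = Cd * sqrt(2 * g * h)  (Torricelli with discharge coefficient)
2*g*h = 2 * 981 * 50.2 = 98492.4 cm^2/s^2
sqrt(98492.4) = 313.83499 cm/s
v = 0.83 * 313.83499 = 260.4830 cm/s

Final answer: 260.4830 cm/s


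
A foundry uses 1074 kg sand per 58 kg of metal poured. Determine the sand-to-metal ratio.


Formula: Sand-to-Metal Ratio = W_sand / W_metal
Ratio = 1074 kg / 58 kg = 18.5172

Final answer: 18.5172


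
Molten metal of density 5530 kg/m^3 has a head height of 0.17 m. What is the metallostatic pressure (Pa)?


Formula: P = rho * g * h
rho * g = 5530 * 9.81 = 54249.3 N/m^3
P = 54249.3 * 0.17 = 9222.3810 Pa

9222.3810 Pa


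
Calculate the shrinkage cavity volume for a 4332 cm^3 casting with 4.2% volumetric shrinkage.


Formula: V_shrink = V_casting * shrinkage_pct / 100
V_shrink = 4332 cm^3 * 4.2 / 100 = 181.9440 cm^3

Final answer: 181.9440 cm^3


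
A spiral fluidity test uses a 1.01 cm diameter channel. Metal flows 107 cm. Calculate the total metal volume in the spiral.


Formula: V = pi * (d/2)^2 * L  (cylinder volume)
Radius = 1.01/2 = 0.505 cm
V = pi * 0.505^2 * 107 = 85.7268 cm^3

85.7268 cm^3


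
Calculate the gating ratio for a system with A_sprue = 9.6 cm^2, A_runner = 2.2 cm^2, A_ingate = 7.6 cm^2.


Sprue:Runner:Ingate = 1 : 2.2/9.6 : 7.6/9.6 = 1:0.23:0.79

Final answer: 1:0.23:0.79


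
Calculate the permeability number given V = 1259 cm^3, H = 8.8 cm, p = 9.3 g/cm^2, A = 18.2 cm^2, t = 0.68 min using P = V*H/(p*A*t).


Formula: Permeability Number P = (V * H) / (p * A * t)
Numerator: V * H = 1259 * 8.8 = 11079.2
Denominator: p * A * t = 9.3 * 18.2 * 0.68 = 115.0968
P = 11079.2 / 115.0968 = 96.2598


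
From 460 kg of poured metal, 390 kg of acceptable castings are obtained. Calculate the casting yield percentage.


Formula: Casting Yield = (W_good / W_total) * 100
Yield = (390 kg / 460 kg) * 100 = 84.7826%

84.7826%


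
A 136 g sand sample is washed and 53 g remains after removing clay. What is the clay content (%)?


Formula: Clay% = (W_total - W_washed) / W_total * 100
Clay mass = 136 - 53 = 83 g
Clay% = 83 / 136 * 100 = 61.0294%

Final answer: 61.0294%


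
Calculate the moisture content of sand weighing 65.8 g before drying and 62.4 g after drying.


Formula: MC = (W_wet - W_dry) / W_wet * 100
Water mass = 65.8 - 62.4 = 3.4 g
MC = 3.4 / 65.8 * 100 = 5.1672%


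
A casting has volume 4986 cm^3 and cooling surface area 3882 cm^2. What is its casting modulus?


Formula: Casting Modulus M = V / A
M = 4986 cm^3 / 3882 cm^2 = 1.2844 cm


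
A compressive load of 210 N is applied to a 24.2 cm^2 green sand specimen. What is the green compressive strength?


Formula: Compressive Strength = Force / Area
Strength = 210 N / 24.2 cm^2 = 8.6777 N/cm^2

Final answer: 8.6777 N/cm^2


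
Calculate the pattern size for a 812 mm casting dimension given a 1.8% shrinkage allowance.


Formula: L_pattern = L_casting * (1 + shrinkage_rate/100)
Shrinkage factor = 1 + 1.8/100 = 1.018
L_pattern = 812 mm * 1.018 = 826.6160 mm

Final answer: 826.6160 mm


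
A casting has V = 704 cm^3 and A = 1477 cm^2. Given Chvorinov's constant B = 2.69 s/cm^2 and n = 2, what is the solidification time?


Formula: t_s = B * (V/A)^n  (Chvorinov's rule, n=2)
Modulus M = V/A = 704/1477 = 0.476642 cm
M^2 = 0.476642^2 = 0.227188 cm^2
t_s = 2.69 * 0.227188 = 0.6111 s

Answer: 0.6111 s


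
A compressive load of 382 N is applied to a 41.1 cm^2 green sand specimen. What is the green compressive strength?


Formula: Compressive Strength = Force / Area
Strength = 382 N / 41.1 cm^2 = 9.2944 N/cm^2


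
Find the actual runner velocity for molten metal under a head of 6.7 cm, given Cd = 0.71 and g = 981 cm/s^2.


Formula: v = Cd * sqrt(2 * g * h)  (Torricelli with discharge coefficient)
2*g*h = 2 * 981 * 6.7 = 13145.4 cm^2/s^2
sqrt(13145.4) = 114.65339 cm/s
v = 0.71 * 114.65339 = 81.4039 cm/s

Final answer: 81.4039 cm/s


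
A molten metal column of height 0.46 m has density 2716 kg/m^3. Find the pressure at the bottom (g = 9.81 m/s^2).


Formula: P = rho * g * h
rho * g = 2716 * 9.81 = 26643.96 N/m^3
P = 26643.96 * 0.46 = 12256.2216 Pa

12256.2216 Pa


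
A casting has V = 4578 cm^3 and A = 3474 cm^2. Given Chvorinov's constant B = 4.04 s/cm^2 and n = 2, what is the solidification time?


Formula: t_s = B * (V/A)^n  (Chvorinov's rule, n=2)
Modulus M = V/A = 4578/3474 = 1.317789 cm
M^2 = 1.317789^2 = 1.736568 cm^2
t_s = 4.04 * 1.736568 = 7.0157 s

Final answer: 7.0157 s


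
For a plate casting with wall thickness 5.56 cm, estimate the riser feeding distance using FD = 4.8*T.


Formula: FD = 4.8 * T  (riser feeding-distance rule)
FD = 4.8 * 5.56 cm = 26.6880 cm

Answer: 26.6880 cm


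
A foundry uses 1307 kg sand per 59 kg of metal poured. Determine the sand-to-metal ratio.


Formula: Sand-to-Metal Ratio = W_sand / W_metal
Ratio = 1307 kg / 59 kg = 22.1525


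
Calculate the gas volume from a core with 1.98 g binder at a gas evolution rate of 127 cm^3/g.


Formula: V_gas = W_binder * gas_evolution_rate
V = 1.98 g * 127 cm^3/g = 251.4600 cm^3


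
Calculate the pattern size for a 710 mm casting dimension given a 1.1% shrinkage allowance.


Formula: L_pattern = L_casting * (1 + shrinkage_rate/100)
Shrinkage factor = 1 + 1.1/100 = 1.011
L_pattern = 710 mm * 1.011 = 717.8100 mm

717.8100 mm


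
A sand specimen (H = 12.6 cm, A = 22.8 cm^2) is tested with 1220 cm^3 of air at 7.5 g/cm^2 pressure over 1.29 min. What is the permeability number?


Formula: Permeability Number P = (V * H) / (p * A * t)
Numerator: V * H = 1220 * 12.6 = 15372.0
Denominator: p * A * t = 7.5 * 22.8 * 1.29 = 220.59
P = 15372.0 / 220.59 = 69.6858

69.6858


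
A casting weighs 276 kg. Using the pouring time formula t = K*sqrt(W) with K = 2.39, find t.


Formula: t = K * sqrt(W)
sqrt(W) = sqrt(276) = 16.61325
t = 2.39 * 16.61325 = 39.7057 s

Final answer: 39.7057 s


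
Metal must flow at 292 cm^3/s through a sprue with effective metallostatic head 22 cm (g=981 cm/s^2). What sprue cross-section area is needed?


Formula: v = sqrt(2*g*h), A = Q/v
Velocity: v = sqrt(2 * 981 * 22) = sqrt(43164) = 207.7595 cm/s
Sprue area: A = Q / v = 292 / 207.7595 = 1.4055 cm^2

Final answer: 1.4055 cm^2


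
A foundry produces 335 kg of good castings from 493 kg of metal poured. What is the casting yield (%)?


Formula: Casting Yield = (W_good / W_total) * 100
Yield = (335 kg / 493 kg) * 100 = 67.9513%


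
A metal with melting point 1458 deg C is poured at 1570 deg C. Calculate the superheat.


Formula: Superheat = T_pour - T_melt
Superheat = 1570 - 1458 = 112 deg C

112 deg C


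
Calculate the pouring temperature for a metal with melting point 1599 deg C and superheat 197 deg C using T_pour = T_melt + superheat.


Formula: T_pour = T_melt + Superheat
T_pour = 1599 + 197 = 1796 deg C


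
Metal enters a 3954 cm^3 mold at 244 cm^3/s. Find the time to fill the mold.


Formula: t_fill = V_mold / Q_flow
t = 3954 cm^3 / 244 cm^3/s = 16.2049 s

16.2049 s


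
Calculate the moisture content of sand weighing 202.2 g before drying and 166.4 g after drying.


Formula: MC = (W_wet - W_dry) / W_wet * 100
Water mass = 202.2 - 166.4 = 35.8 g
MC = 35.8 / 202.2 * 100 = 17.7052%

Answer: 17.7052%


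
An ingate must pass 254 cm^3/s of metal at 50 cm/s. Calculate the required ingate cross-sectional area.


Formula: A_ingate = Q / v  (continuity equation)
A = 254 cm^3/s / 50 cm/s = 5.0800 cm^2

5.0800 cm^2


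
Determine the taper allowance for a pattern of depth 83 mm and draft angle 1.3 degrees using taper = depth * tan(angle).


Formula: taper = depth * tan(draft_angle)
tan(1.3 deg) = 0.0226932
taper = 83 mm * 0.0226932 = 1.8835 mm


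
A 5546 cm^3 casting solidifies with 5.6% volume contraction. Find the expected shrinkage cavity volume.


Formula: V_shrink = V_casting * shrinkage_pct / 100
V_shrink = 5546 cm^3 * 5.6 / 100 = 310.5760 cm^3

Final answer: 310.5760 cm^3


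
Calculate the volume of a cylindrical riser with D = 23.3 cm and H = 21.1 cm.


Formula: V = pi * (D/2)^2 * H  (cylinder volume)
Radius = D/2 = 23.3/2 = 11.65 cm
V = pi * 11.65^2 * 21.1 = 8996.7195 cm^3

Answer: 8996.7195 cm^3


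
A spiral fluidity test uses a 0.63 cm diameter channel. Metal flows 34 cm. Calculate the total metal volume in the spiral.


Formula: V = pi * (d/2)^2 * L  (cylinder volume)
Radius = 0.63/2 = 0.315 cm
V = pi * 0.315^2 * 34 = 10.5986 cm^3

Answer: 10.5986 cm^3


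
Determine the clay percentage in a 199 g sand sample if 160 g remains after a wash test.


Formula: Clay% = (W_total - W_washed) / W_total * 100
Clay mass = 199 - 160 = 39 g
Clay% = 39 / 199 * 100 = 19.5980%

Answer: 19.5980%


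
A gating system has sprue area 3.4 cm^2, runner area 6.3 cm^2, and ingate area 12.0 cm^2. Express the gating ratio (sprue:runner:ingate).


Sprue:Runner:Ingate = 1 : 6.3/3.4 : 12.0/3.4 = 1:1.85:3.53


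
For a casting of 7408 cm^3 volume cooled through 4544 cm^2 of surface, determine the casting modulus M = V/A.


Formula: Casting Modulus M = V / A
M = 7408 cm^3 / 4544 cm^2 = 1.6303 cm

Final answer: 1.6303 cm


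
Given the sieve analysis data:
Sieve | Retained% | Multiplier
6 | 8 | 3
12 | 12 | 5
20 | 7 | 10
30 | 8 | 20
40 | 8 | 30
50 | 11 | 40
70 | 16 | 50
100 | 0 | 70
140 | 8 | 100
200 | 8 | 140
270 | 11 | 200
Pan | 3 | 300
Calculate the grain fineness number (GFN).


Formula: GFN = sum(pct * multiplier) / sum(pct)
sum(pct * multiplier) = 6814
sum(pct) = 100
GFN = 6814 / 100 = 68.14


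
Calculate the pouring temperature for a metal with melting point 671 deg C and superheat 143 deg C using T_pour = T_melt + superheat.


Formula: T_pour = T_melt + Superheat
T_pour = 671 + 143 = 814 deg C

814 deg C


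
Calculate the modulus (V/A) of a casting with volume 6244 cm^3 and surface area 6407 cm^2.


Formula: Casting Modulus M = V / A
M = 6244 cm^3 / 6407 cm^2 = 0.9746 cm

Answer: 0.9746 cm


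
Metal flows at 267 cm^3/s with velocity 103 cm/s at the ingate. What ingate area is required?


Formula: A_ingate = Q / v  (continuity equation)
A = 267 cm^3/s / 103 cm/s = 2.5922 cm^2

Final answer: 2.5922 cm^2


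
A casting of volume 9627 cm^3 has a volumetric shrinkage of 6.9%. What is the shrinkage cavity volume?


Formula: V_shrink = V_casting * shrinkage_pct / 100
V_shrink = 9627 cm^3 * 6.9 / 100 = 664.2630 cm^3

Final answer: 664.2630 cm^3


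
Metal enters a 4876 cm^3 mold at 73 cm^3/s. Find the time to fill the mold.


Formula: t_fill = V_mold / Q_flow
t = 4876 cm^3 / 73 cm^3/s = 66.7945 s

Final answer: 66.7945 s


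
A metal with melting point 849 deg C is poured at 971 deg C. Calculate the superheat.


Formula: Superheat = T_pour - T_melt
Superheat = 971 - 849 = 122 deg C


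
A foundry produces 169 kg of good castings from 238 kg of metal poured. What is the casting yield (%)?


Formula: Casting Yield = (W_good / W_total) * 100
Yield = (169 kg / 238 kg) * 100 = 71.0084%

71.0084%


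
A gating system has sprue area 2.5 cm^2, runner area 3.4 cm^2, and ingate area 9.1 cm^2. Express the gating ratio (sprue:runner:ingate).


Sprue:Runner:Ingate = 1 : 3.4/2.5 : 9.1/2.5 = 1:1.36:3.64

1:1.36:3.64


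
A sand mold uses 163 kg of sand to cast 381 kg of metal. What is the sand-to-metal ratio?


Formula: Sand-to-Metal Ratio = W_sand / W_metal
Ratio = 163 kg / 381 kg = 0.4278


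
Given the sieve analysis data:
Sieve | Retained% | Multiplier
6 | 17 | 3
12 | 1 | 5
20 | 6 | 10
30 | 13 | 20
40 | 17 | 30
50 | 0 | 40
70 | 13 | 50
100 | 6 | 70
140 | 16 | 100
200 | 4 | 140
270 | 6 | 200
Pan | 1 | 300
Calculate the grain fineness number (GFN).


Formula: GFN = sum(pct * multiplier) / sum(pct)
sum(pct * multiplier) = 5616
sum(pct) = 100
GFN = 5616 / 100 = 56.16

56.16


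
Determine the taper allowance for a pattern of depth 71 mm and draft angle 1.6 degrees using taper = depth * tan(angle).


Formula: taper = depth * tan(draft_angle)
tan(1.6 deg) = 0.0279325
taper = 71 mm * 0.0279325 = 1.9832 mm

1.9832 mm


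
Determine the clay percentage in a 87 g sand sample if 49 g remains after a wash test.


Formula: Clay% = (W_total - W_washed) / W_total * 100
Clay mass = 87 - 49 = 38 g
Clay% = 38 / 87 * 100 = 43.6782%

43.6782%


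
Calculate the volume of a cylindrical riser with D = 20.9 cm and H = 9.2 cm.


Formula: V = pi * (D/2)^2 * H  (cylinder volume)
Radius = D/2 = 20.9/2 = 10.45 cm
V = pi * 10.45^2 * 9.2 = 3156.2419 cm^3


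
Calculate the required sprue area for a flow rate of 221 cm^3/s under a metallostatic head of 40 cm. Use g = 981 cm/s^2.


Formula: v = sqrt(2*g*h), A = Q/v
Velocity: v = sqrt(2 * 981 * 40) = sqrt(78480) = 280.1428 cm/s
Sprue area: A = Q / v = 221 / 280.1428 = 0.7889 cm^2


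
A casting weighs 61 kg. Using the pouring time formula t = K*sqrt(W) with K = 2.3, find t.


Formula: t = K * sqrt(W)
sqrt(W) = sqrt(61) = 7.81025
t = 2.3 * 7.81025 = 17.9636 s

17.9636 s


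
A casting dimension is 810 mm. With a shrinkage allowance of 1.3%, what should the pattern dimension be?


Formula: L_pattern = L_casting * (1 + shrinkage_rate/100)
Shrinkage factor = 1 + 1.3/100 = 1.013
L_pattern = 810 mm * 1.013 = 820.5300 mm

820.5300 mm


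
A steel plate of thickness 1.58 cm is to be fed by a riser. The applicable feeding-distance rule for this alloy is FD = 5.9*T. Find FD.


Formula: FD = 5.9 * T  (riser feeding-distance rule)
FD = 5.9 * 1.58 cm = 9.3220 cm

Final answer: 9.3220 cm


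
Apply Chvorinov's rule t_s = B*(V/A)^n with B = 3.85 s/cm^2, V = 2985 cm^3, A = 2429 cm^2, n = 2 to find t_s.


Formula: t_s = B * (V/A)^n  (Chvorinov's rule, n=2)
Modulus M = V/A = 2985/2429 = 1.228901 cm
M^2 = 1.228901^2 = 1.510198 cm^2
t_s = 3.85 * 1.510198 = 5.8143 s

Final answer: 5.8143 s


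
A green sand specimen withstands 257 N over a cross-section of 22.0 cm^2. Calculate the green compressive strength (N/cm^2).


Formula: Compressive Strength = Force / Area
Strength = 257 N / 22.0 cm^2 = 11.6818 N/cm^2

11.6818 N/cm^2


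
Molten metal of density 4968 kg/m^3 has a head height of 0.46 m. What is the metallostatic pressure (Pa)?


Formula: P = rho * g * h
rho * g = 4968 * 9.81 = 48736.08 N/m^3
P = 48736.08 * 0.46 = 22418.5968 Pa

Final answer: 22418.5968 Pa


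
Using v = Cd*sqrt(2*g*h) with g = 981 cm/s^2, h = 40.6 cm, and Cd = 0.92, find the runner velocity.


Formula: v = Cd * sqrt(2 * g * h)  (Torricelli with discharge coefficient)
2*g*h = 2 * 981 * 40.6 = 79657.2 cm^2/s^2
sqrt(79657.2) = 282.23607 cm/s
v = 0.92 * 282.23607 = 259.6572 cm/s

Answer: 259.6572 cm/s


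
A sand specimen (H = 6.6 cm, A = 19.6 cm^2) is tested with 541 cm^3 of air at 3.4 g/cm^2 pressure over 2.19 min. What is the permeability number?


Formula: Permeability Number P = (V * H) / (p * A * t)
Numerator: V * H = 541 * 6.6 = 3570.6
Denominator: p * A * t = 3.4 * 19.6 * 2.19 = 145.9416
P = 3570.6 / 145.9416 = 24.4660

Final answer: 24.4660


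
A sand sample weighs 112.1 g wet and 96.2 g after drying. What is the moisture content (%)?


Formula: MC = (W_wet - W_dry) / W_wet * 100
Water mass = 112.1 - 96.2 = 15.9 g
MC = 15.9 / 112.1 * 100 = 14.1838%

Answer: 14.1838%


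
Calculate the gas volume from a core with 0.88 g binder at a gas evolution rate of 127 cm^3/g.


Formula: V_gas = W_binder * gas_evolution_rate
V = 0.88 g * 127 cm^3/g = 111.7600 cm^3

Answer: 111.7600 cm^3


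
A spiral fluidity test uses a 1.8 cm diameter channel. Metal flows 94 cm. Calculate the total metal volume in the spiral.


Formula: V = pi * (d/2)^2 * L  (cylinder volume)
Radius = 1.8/2 = 0.9 cm
V = pi * 0.9^2 * 94 = 239.2009 cm^3

239.2009 cm^3


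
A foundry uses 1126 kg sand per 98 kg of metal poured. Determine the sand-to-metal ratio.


Formula: Sand-to-Metal Ratio = W_sand / W_metal
Ratio = 1126 kg / 98 kg = 11.4898

Answer: 11.4898


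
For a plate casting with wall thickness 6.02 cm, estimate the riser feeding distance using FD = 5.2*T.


Formula: FD = 5.2 * T  (riser feeding-distance rule)
FD = 5.2 * 6.02 cm = 31.3040 cm

Answer: 31.3040 cm


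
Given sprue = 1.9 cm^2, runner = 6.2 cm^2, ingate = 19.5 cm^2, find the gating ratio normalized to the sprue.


Sprue:Runner:Ingate = 1 : 6.2/1.9 : 19.5/1.9 = 1:3.26:10.26

1:3.26:10.26


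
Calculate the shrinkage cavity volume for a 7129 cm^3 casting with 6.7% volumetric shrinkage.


Formula: V_shrink = V_casting * shrinkage_pct / 100
V_shrink = 7129 cm^3 * 6.7 / 100 = 477.6430 cm^3


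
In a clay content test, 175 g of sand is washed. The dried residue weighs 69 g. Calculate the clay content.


Formula: Clay% = (W_total - W_washed) / W_total * 100
Clay mass = 175 - 69 = 106 g
Clay% = 106 / 175 * 100 = 60.5714%

Answer: 60.5714%


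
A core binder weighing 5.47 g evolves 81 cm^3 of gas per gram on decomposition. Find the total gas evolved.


Formula: V_gas = W_binder * gas_evolution_rate
V = 5.47 g * 81 cm^3/g = 443.0700 cm^3


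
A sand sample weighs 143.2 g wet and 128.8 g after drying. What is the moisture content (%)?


Formula: MC = (W_wet - W_dry) / W_wet * 100
Water mass = 143.2 - 128.8 = 14.4 g
MC = 14.4 / 143.2 * 100 = 10.0559%

Final answer: 10.0559%


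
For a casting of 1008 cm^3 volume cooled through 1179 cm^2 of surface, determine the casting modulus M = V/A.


Formula: Casting Modulus M = V / A
M = 1008 cm^3 / 1179 cm^2 = 0.8550 cm


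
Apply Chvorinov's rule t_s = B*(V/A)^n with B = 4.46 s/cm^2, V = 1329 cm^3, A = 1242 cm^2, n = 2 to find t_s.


Formula: t_s = B * (V/A)^n  (Chvorinov's rule, n=2)
Modulus M = V/A = 1329/1242 = 1.070048 cm
M^2 = 1.070048^2 = 1.145003 cm^2
t_s = 4.46 * 1.145003 = 5.1067 s

5.1067 s


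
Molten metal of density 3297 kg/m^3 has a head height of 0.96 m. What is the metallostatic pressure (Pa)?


Formula: P = rho * g * h
rho * g = 3297 * 9.81 = 32343.57 N/m^3
P = 32343.57 * 0.96 = 31049.8272 Pa

31049.8272 Pa


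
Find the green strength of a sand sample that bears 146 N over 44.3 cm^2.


Formula: Compressive Strength = Force / Area
Strength = 146 N / 44.3 cm^2 = 3.2957 N/cm^2


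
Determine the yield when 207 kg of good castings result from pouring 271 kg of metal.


Formula: Casting Yield = (W_good / W_total) * 100
Yield = (207 kg / 271 kg) * 100 = 76.3838%

Answer: 76.3838%


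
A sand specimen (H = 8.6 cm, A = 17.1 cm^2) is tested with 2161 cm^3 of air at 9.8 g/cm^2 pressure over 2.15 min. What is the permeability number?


Formula: Permeability Number P = (V * H) / (p * A * t)
Numerator: V * H = 2161 * 8.6 = 18584.6
Denominator: p * A * t = 9.8 * 17.1 * 2.15 = 360.297
P = 18584.6 / 360.297 = 51.5813

Final answer: 51.5813


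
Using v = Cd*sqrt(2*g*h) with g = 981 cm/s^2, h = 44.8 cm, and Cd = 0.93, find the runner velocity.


Formula: v = Cd * sqrt(2 * g * h)  (Torricelli with discharge coefficient)
2*g*h = 2 * 981 * 44.8 = 87897.6 cm^2/s^2
sqrt(87897.6) = 296.47529 cm/s
v = 0.93 * 296.47529 = 275.7220 cm/s

275.7220 cm/s


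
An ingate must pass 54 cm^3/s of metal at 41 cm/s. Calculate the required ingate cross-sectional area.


Formula: A_ingate = Q / v  (continuity equation)
A = 54 cm^3/s / 41 cm/s = 1.3171 cm^2

1.3171 cm^2


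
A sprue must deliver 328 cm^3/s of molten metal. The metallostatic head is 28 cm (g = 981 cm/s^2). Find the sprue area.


Formula: v = sqrt(2*g*h), A = Q/v
Velocity: v = sqrt(2 * 981 * 28) = sqrt(54936) = 234.3843 cm/s
Sprue area: A = Q / v = 328 / 234.3843 = 1.3994 cm^2


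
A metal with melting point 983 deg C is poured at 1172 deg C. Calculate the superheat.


Formula: Superheat = T_pour - T_melt
Superheat = 1172 - 983 = 189 deg C


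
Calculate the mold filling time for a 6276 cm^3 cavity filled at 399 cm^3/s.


Formula: t_fill = V_mold / Q_flow
t = 6276 cm^3 / 399 cm^3/s = 15.7293 s

Answer: 15.7293 s


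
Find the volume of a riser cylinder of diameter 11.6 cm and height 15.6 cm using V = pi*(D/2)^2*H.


Formula: V = pi * (D/2)^2 * H  (cylinder volume)
Radius = D/2 = 11.6/2 = 5.8 cm
V = pi * 5.8^2 * 15.6 = 1648.6576 cm^3

1648.6576 cm^3


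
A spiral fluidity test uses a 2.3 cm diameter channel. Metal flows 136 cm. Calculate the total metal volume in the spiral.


Formula: V = pi * (d/2)^2 * L  (cylinder volume)
Radius = 2.3/2 = 1.15 cm
V = pi * 1.15^2 * 136 = 565.0469 cm^3

Final answer: 565.0469 cm^3


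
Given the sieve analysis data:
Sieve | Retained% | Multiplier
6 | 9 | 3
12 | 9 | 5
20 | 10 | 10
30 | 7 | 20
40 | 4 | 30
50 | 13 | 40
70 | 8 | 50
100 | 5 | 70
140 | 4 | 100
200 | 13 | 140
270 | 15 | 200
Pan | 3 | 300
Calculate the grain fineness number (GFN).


Formula: GFN = sum(pct * multiplier) / sum(pct)
sum(pct * multiplier) = 7822
sum(pct) = 100
GFN = 7822 / 100 = 78.22


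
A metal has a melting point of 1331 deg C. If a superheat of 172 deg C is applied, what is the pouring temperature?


Formula: T_pour = T_melt + Superheat
T_pour = 1331 + 172 = 1503 deg C


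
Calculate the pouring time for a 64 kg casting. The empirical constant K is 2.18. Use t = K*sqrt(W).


Formula: t = K * sqrt(W)
sqrt(W) = sqrt(64) = 8.00000
t = 2.18 * 8.00000 = 17.4400 s

Answer: 17.4400 s


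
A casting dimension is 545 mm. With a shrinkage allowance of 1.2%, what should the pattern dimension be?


Formula: L_pattern = L_casting * (1 + shrinkage_rate/100)
Shrinkage factor = 1 + 1.2/100 = 1.012
L_pattern = 545 mm * 1.012 = 551.5400 mm

Answer: 551.5400 mm


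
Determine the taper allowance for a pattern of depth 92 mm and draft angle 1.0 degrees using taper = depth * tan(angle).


Formula: taper = depth * tan(draft_angle)
tan(1.0 deg) = 0.0174551
taper = 92 mm * 0.0174551 = 1.6059 mm


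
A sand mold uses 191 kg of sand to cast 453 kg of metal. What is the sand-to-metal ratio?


Formula: Sand-to-Metal Ratio = W_sand / W_metal
Ratio = 191 kg / 453 kg = 0.4216

Final answer: 0.4216


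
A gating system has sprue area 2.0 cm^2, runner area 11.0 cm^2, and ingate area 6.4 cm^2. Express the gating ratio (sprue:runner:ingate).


Sprue:Runner:Ingate = 1 : 11.0/2.0 : 6.4/2.0 = 1:5.50:3.20


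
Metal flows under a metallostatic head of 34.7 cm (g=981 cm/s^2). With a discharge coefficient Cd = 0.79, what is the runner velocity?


Formula: v = Cd * sqrt(2 * g * h)  (Torricelli with discharge coefficient)
2*g*h = 2 * 981 * 34.7 = 68081.4 cm^2/s^2
sqrt(68081.4) = 260.92413 cm/s
v = 0.79 * 260.92413 = 206.1301 cm/s

Answer: 206.1301 cm/s


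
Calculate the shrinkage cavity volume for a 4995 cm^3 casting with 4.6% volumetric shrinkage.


Formula: V_shrink = V_casting * shrinkage_pct / 100
V_shrink = 4995 cm^3 * 4.6 / 100 = 229.7700 cm^3


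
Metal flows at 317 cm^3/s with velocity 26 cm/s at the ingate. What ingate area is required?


Formula: A_ingate = Q / v  (continuity equation)
A = 317 cm^3/s / 26 cm/s = 12.1923 cm^2

Final answer: 12.1923 cm^2


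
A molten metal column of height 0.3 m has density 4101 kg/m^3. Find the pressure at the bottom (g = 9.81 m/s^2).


Formula: P = rho * g * h
rho * g = 4101 * 9.81 = 40230.81 N/m^3
P = 40230.81 * 0.3 = 12069.2430 Pa


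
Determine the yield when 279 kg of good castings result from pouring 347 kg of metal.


Formula: Casting Yield = (W_good / W_total) * 100
Yield = (279 kg / 347 kg) * 100 = 80.4035%

Final answer: 80.4035%


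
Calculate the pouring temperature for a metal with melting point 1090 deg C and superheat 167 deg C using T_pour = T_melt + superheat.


Formula: T_pour = T_melt + Superheat
T_pour = 1090 + 167 = 1257 deg C

Answer: 1257 deg C
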